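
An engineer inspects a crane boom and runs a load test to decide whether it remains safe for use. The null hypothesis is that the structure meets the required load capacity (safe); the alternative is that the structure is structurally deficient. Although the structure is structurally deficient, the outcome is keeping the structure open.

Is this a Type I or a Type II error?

Type II error

'Keeping the structure open' corresponds to failing to reject H₀.
H₀ was not rejected but H₀ is false — a Type II error (false negative).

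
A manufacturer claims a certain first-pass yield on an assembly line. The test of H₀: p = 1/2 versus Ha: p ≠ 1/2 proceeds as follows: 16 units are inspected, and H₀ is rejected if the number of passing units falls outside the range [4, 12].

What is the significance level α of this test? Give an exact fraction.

The significance level is the null-hypothesis probability of the rejection region {≤3} ∪ {≥13}.
By symmetry, α = 2·P(Y ≤ 3) = 2·(1 + 16 + 120 + 560)/65536 = 1394/65536 = 697/32768.

697/32768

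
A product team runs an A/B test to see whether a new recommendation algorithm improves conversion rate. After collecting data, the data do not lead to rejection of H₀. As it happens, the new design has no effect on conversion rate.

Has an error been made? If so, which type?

No error (correct decision).

The conventional null hypothesis here is that the new design has no effect on conversion rate.
The test retained a true H₀ — the decision matches the true state.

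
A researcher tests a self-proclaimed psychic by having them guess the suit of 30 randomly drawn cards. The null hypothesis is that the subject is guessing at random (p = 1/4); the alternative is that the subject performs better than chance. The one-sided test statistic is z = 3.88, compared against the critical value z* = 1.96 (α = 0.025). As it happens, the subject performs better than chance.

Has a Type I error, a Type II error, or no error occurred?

No error — this is a correct decision.

Since z = 3.88 > z* = 1.96, H₀ is rejected.
H₀ is false (actually the subject performs better than chance).
The decision matches the true state — no error.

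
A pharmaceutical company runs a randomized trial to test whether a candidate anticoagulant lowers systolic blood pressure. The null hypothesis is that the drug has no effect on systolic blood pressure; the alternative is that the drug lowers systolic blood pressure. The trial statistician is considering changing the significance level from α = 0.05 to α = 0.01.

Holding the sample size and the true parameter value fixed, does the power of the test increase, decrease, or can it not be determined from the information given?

It decreases.

Tightening α shrinks the rejection region. When Ha holds, fewer sample outcomes clear the stricter threshold, so more fall in the acceptance region.
Since power = 1 − β and β increases, power decreases.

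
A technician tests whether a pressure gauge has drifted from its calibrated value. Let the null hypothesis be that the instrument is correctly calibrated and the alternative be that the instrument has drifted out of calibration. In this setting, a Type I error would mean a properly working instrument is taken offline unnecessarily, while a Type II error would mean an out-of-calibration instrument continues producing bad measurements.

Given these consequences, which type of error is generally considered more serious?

The Type II consequence (an out-of-calibration instrument continues producing bad measurements) is more severe than the Type I consequence (a properly working instrument is taken offline unnecessarily).

Type II error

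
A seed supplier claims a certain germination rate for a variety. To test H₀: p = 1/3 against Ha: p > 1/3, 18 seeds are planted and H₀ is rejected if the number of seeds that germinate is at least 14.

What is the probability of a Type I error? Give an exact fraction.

α = P(reject H₀ | H₀ true) = P(K ≥ 14 | p = 1/3), with K ~ Binomial(18, 1/3).
Summing C(18,j)(1/3)^j(2/3)^{18−j} for j = 14,…,18 gives 56137/387420489.

56137/387420489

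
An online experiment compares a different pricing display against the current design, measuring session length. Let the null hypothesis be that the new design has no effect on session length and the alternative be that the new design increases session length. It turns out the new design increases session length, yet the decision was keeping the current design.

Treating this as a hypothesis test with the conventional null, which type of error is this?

'Keeping the current design' corresponds to failing to reject H₀.
H₀ was not rejected but H₀ is false — a Type II error (false negative).

Type II error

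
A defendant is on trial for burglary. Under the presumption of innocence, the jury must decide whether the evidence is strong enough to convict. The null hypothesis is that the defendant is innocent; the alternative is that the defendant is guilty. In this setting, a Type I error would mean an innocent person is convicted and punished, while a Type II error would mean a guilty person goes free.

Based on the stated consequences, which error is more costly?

The Type I consequence (an innocent person is convicted and punished) is more severe than the Type II consequence (a guilty person goes free).

Type I error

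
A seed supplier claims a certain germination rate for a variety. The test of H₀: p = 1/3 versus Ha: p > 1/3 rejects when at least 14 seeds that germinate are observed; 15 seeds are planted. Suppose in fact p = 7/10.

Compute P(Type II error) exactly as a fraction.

Under the alternative p = 7/10, S ~ Binomial(15, 7/10); β is the probability the test does not reject, P(S < 14).
Adding the binomial probabilities P(S=0)+…+P(S=13) at p = 7/10 gives 241183100052963/250000000000000.

241183100052963/250000000000000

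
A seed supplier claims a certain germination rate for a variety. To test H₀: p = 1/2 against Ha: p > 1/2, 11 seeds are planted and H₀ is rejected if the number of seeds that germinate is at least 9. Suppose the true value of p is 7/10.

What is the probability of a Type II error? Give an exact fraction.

2749038183/4000000000

β = P(fail to reject H₀ | Ha true) = P(X ≤ 8 | p = 7/10), X ~ Binomial(11, 7/10).
Adding the binomial probabilities P(X=0)+…+P(X=8) at p = 7/10 gives 2749038183/4000000000.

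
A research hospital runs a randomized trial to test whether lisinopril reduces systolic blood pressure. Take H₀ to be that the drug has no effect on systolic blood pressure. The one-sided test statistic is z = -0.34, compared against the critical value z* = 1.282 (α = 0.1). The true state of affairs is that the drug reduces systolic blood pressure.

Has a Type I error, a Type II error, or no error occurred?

Since z = -0.34 ≤ z* = 1.282, H₀ is not rejected.
H₀ is false (actually the drug reduces systolic blood pressure).
Failing to reject a false H₀ is a Type II error.

Type II error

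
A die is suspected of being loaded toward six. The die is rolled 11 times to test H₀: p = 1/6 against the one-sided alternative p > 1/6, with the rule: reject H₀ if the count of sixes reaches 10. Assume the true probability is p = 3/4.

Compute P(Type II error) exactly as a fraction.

β = P(fail to reject H₀ | Ha true) = P(S ≤ 9 | p = 3/4), S ~ Binomial(11, 3/4).
Summing C(11,j)·(3/4)^j·(1/4)^{11-j} for j = 0..9 gives 1683809/2097152.

1683809/2097152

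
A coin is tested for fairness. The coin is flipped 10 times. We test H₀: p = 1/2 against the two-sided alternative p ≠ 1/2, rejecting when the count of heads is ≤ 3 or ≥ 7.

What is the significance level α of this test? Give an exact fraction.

Under H₀, K ~ Binomial(10, 1/2); α is the probability of landing in either tail, P(K ≤ 3) + P(K ≥ 7).
By symmetry, α = 2·P(K ≤ 3) = 2·(1 + 10 + 45 + 120)/1024 = 352/1024 = 11/32.

11/32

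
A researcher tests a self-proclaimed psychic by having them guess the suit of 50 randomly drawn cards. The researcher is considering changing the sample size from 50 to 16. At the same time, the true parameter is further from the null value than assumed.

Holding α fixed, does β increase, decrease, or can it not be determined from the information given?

The first change alone would make β increase; the second alone would make β decrease. Which effect dominates depends on the magnitudes, which are not given.

Cannot be determined from the information given.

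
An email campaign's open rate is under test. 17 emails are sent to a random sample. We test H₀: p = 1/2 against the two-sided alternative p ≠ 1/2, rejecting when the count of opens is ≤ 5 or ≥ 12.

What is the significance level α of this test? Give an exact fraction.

4701/32768

The significance level is the null-hypothesis probability of the rejection region {≤5} ∪ {≥12}.
Each tail has probability (1 + 17 + 136 + 680 + 2380 + 6188)/131072; doubling gives α = 18804/131072 = 4701/32768.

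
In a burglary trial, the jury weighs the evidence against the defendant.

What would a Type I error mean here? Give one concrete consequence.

With the conventional null hypothesis that the defendant is innocent:
A Type I error is rejecting H₀ when H₀ is true.
Here that means convicting the defendant when actually the defendant is innocent.

A Type I error would mean concluding that the defendant is guilty when in fact the defendant is innocent. Consequence: an innocent person is convicted and punished.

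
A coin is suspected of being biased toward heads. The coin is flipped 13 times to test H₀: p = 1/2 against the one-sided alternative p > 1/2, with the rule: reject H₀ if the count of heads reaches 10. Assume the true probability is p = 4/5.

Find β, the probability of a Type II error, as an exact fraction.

61688401/244140625

β = P(fail to reject H₀ | Ha true) = P(K ≤ 9 | p = 4/5), K ~ Binomial(13, 4/5).
Adding the binomial probabilities P(K=0)+…+P(K=9) at p = 4/5 gives 61688401/244140625.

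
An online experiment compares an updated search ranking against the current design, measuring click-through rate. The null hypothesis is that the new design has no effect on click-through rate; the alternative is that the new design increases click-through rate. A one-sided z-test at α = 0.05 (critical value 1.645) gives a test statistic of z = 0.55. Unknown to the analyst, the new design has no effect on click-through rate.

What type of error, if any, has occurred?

No error (correct decision).

Since z = 0.55 ≤ z* = 1.645, H₀ is not rejected.
H₀ is true (actually the new design has no effect on click-through rate).
The decision matches the true state — no error.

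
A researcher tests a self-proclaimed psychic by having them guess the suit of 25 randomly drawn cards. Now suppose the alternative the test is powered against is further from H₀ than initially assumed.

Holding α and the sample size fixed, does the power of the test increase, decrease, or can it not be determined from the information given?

It increases.

A bigger departure from H₀ is easier for the test to detect, so it fails to reject less often.
Since power = 1 − β and β decreases, power increases.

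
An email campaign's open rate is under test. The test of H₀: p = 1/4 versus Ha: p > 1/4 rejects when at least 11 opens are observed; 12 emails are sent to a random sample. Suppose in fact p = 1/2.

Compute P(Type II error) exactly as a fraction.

4083/4096

Under the alternative p = 1/2, S ~ Binomial(12, 1/2); β is the probability the test does not reject, P(S < 11).
Equivalently, β = 1 − P(S ≥ 11) = 4083/4096.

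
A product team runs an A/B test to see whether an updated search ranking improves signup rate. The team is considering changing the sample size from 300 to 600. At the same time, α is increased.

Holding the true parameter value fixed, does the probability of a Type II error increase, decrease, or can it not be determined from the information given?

It decreases.

Increasing n separates the H₀ and Ha sampling distributions, so under Ha fewer outcomes land in the acceptance region. Relaxing α lowers the evidence threshold; under Ha, outcomes that previously fell short now trigger rejection. Both changes push β in the same direction.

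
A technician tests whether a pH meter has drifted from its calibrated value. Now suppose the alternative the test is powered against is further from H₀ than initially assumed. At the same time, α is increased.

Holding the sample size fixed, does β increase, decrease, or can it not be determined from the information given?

It decreases.

A larger true effect moves the Ha sampling distribution further from the H₀ critical value, making rejection more likely when Ha is true. A larger α widens the rejection region, so when the alternative is true more outcomes lead to rejection — failing to reject becomes less likely. Both changes push β in the same direction.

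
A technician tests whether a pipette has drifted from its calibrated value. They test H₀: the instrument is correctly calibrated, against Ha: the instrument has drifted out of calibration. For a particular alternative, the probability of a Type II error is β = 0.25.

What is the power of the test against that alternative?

0.75

Power = 1 − β = 1 − 0.25 = 0.75.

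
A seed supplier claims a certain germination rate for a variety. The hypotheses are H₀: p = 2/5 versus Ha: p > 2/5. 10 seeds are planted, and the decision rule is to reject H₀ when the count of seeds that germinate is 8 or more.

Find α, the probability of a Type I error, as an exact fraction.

120064/9765625

Under H₀, Y ~ Binomial(10, 2/5), and α = P(Y ≥ 8).
Adding the binomial terms for j = 8 through 10 with p = 2/5 yields 120064/9765625.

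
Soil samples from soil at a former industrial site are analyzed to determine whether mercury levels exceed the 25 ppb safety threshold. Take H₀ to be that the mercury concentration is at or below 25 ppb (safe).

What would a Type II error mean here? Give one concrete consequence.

A Type II error is failing to reject H₀ when H₀ is false.
Here that means certifying the site as safe when actually the mercury concentration exceeds 25 ppb.

A Type II error would mean concluding that the mercury concentration is at or below 25 ppb (safe) (or at least failing to establish that the mercury concentration exceeds 25 ppb) when in fact the mercury concentration exceeds 25 ppb. Consequence: a site with unsafe mercury levels is certified clean, and people continue to be exposed.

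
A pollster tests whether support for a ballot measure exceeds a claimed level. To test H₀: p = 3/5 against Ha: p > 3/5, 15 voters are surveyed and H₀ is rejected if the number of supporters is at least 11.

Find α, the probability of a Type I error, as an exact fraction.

6630789357/30517578125

Under H₀, Y ~ Binomial(15, 3/5), and α = P(Y ≥ 11).
Adding the binomial terms for j = 11 through 15 with p = 3/5 yields 6630789357/30517578125.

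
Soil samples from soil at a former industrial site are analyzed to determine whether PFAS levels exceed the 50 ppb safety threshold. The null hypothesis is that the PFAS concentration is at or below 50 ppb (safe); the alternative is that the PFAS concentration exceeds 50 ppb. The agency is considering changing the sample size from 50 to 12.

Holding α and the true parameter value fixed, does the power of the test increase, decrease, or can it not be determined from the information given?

It decreases.

With less data the test statistic is noisier; under Ha, more outcomes land inside the acceptance region.
Since power = 1 − β and β increases, power decreases.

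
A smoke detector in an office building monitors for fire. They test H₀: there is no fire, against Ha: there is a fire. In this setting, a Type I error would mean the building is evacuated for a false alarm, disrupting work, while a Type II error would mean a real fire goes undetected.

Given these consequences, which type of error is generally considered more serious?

Type II error

The Type II consequence (a real fire goes undetected) is more severe than the Type I consequence (the building is evacuated for a false alarm, disrupting work).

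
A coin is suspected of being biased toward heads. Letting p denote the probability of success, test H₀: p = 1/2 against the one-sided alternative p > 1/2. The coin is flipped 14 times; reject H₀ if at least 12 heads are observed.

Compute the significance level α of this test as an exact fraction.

Under H₀, S ~ Binomial(14, 1/2), and α = P(S ≥ 12).
That's C(14,12) + C(14,13) + C(14,14) over 2^14, i.e. (91 + 14 + 1)/16384 = 106/16384 = 53/8192.

53/8192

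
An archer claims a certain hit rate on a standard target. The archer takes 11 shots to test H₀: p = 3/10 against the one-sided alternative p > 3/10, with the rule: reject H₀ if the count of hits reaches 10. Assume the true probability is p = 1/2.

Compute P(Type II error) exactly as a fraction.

Under the alternative p = 1/2, K ~ Binomial(11, 1/2); β is the probability the test does not reject, P(K < 10).
Adding the binomial probabilities P(K=0)+…+P(K=9) at p = 1/2 gives 509/512.

509/512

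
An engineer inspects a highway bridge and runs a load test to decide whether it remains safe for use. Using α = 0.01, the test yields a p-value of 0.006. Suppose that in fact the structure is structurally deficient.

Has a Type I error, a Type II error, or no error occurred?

The conventional null hypothesis is that the structure meets the required load capacity (safe).
Since p = 0.006 < α = 0.01, H₀ is rejected.
H₀ is false (actually the structure is structurally deficient).
The decision matches the true state — no error.

Neither — the decision is correct.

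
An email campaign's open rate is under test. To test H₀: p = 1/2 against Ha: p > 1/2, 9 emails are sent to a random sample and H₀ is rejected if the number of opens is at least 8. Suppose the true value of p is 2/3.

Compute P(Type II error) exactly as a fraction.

16867/19683

β = P(fail to reject H₀ | Ha true) = P(X ≤ 7 | p = 2/3), X ~ Binomial(9, 2/3).
Adding the binomial probabilities P(X=0)+…+P(X=7) at p = 2/3 gives 16867/19683.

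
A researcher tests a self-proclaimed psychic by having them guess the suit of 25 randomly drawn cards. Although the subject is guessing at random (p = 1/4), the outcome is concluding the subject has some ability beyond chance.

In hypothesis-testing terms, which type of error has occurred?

Type I error

The null hypothesis here is that the subject is guessing at random (p = 1/4).
'Concluding the subject has some ability beyond chance' corresponds to rejecting H₀.
H₀ was rejected but H₀ is true — a Type I error (false positive).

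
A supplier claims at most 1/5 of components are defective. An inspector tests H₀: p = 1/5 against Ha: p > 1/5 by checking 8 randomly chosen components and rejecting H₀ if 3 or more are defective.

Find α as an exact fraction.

Under H₀, X ~ Binomial(8, 1/5); the Type I error rate is P(X ≥ 3).
α = 1 − P(X ≤ 2) = 1 − 311296/390625 = 79329/390625.

79329/390625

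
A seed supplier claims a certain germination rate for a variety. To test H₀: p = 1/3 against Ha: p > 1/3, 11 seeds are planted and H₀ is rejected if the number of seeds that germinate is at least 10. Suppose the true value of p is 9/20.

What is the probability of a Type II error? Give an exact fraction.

20434671802787/20480000000000

β = P(fail to reject H₀ | Ha true) = P(K ≤ 9 | p = 9/20), K ~ Binomial(11, 9/20).
Equivalently, β = 1 − P(K ≥ 10) = 20434671802787/20480000000000.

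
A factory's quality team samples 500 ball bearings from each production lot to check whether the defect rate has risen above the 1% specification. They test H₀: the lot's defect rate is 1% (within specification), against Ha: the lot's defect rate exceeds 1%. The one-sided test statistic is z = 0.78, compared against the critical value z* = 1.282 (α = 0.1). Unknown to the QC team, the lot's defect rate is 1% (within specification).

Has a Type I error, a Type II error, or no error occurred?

No error — this is a correct decision.

Since z = 0.78 ≤ z* = 1.282, H₀ is not rejected.
H₀ is true (actually the lot's defect rate is 1% (within specification)).
The decision matches the true state — no error.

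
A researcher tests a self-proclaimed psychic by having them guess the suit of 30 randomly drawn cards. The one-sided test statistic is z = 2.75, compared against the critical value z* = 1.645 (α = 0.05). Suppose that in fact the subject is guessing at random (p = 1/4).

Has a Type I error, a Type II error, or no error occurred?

Type I error

The conventional null hypothesis is that the subject is guessing at random (p = 1/4).
Since z = 2.75 > z* = 1.645, H₀ is rejected.
H₀ is true (actually the subject is guessing at random (p = 1/4)).
Rejecting a true H₀ is a Type I error.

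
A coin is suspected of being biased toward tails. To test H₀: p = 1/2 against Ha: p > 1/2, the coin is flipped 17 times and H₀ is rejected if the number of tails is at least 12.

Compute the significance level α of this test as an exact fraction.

The Type I error probability is α = P(S ≥ 12) computed under H₀, where S ~ Binomial(17, 1/2).
Summing the upper tail: (6188 + 2380 + 680 + 136 + 17 + 1) / 2^17 = 9402/131072 = 4701/65536.

4701/65536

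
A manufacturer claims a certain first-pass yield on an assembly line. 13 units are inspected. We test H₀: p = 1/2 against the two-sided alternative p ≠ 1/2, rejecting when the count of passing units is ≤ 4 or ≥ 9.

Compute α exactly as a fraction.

1093/4096

α = P(S ≤ 4 or S ≥ 9 | p = 1/2), S ~ Binomial(13, 1/2).
Each tail has probability (1 + 13 + 78 + 286 + 715)/8192; doubling gives α = 2186/8192 = 1093/4096.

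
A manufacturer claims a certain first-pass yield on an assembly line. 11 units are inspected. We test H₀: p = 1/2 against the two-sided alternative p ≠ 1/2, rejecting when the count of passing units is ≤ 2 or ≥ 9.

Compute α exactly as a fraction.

67/1024

The significance level is the null-hypothesis probability of the rejection region {≤2} ∪ {≥9}.
By symmetry, α = 2·P(Y ≤ 2) = 2·(1 + 11 + 55)/2048 = 134/2048 = 67/1024.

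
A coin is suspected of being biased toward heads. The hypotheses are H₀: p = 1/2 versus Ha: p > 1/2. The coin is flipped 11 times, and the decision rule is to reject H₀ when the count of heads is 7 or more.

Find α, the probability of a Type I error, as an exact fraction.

281/1024

α = P(reject H₀ | H₀ true) = P(S ≥ 7 | p = 1/2), with S ~ Binomial(11, 1/2).
P(S ≥ 7) = [C(11,7) + C(11,8) + C(11,9) + C(11,10) + C(11,11)] / 2^11 = (330 + 165 + 55 + 11 + 1) / 2048 = 562/2048 = 281/1024.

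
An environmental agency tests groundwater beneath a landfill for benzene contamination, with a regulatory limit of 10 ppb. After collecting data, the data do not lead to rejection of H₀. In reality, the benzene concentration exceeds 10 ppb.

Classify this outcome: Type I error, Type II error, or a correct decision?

Type II error

The conventional null hypothesis here is that the benzene concentration is at or below 10 ppb (safe).
H₀ was not rejected, but H₀ is actually false.
Failing to reject a false null hypothesis is a Type II error (false negative).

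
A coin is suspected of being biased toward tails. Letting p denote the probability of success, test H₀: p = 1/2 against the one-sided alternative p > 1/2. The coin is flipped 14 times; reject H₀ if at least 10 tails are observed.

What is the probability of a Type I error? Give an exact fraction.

1471/16384

α = P(reject H₀ | H₀ true) = P(X ≥ 10 | p = 1/2), with X ~ Binomial(14, 1/2).
P(X ≥ 10) = [C(14,10) + C(14,11) + C(14,12) + C(14,13) + C(14,14)] / 2^14 = (1001 + 364 + 91 + 14 + 1) / 16384 = 1471/16384.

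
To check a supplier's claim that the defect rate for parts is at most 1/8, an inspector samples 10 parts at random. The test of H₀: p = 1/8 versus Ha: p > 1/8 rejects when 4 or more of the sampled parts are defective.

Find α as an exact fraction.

7372325/268435456

α = P(reject H₀ | H₀ true) = P(X ≥ 4 | p = 1/8), X ~ Binomial(10, 1/8).
Via the complement, α = 1 − Σ_{j=0}^{3} C(10,j)(1/8)^j(7/8)^{10-j} = 7372325/268435456.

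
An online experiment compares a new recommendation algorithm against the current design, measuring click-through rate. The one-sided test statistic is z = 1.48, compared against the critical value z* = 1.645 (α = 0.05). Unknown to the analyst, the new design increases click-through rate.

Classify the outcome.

Type II error

The conventional null hypothesis is that the new design has no effect on click-through rate.
Since z = 1.48 ≤ z* = 1.645, H₀ is not rejected.
H₀ is false (actually the new design increases click-through rate).
Failing to reject a false H₀ is a Type II error.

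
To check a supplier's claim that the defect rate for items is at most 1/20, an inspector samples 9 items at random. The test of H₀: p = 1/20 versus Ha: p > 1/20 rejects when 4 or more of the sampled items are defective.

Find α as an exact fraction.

The significance level is the probability, assuming p = 1/20, of seeing 4 or more defectives in 9 draws.
α = 1 − P(S ≤ 3) = 1 − 127917750439/128000000000 = 82249561/128000000000.

82249561/128000000000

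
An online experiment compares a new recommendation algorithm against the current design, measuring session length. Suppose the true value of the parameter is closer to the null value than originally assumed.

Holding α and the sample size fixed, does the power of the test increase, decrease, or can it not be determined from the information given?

It decreases.

A smaller true effect puts the Ha sampling distribution closer to H₀, so more of it falls in the non-rejection region.
Since power = 1 − β and β increases, power decreases.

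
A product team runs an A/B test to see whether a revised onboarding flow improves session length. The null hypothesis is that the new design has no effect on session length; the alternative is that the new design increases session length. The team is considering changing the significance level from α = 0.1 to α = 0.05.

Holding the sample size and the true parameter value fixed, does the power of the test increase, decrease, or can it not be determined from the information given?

Lowering α raises the bar for rejection; under Ha, the test now fails to reject on outcomes it previously would have rejected.
Since power = 1 − β and β increases, power decreases.

It decreases.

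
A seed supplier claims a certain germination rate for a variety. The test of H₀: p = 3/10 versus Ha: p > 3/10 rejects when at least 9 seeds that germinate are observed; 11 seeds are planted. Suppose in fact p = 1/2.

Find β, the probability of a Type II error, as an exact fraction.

Under the alternative p = 1/2, X ~ Binomial(11, 1/2); β is the probability the test does not reject, P(X < 9).
Equivalently, β = 1 − P(X ≥ 9) = 1981/2048.

1981/2048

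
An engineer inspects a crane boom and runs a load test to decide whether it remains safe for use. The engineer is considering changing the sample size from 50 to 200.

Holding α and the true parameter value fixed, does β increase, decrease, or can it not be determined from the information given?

A larger sample reduces the standard error, pulling the sampling distribution under Ha further from the non-rejection region.

It decreases.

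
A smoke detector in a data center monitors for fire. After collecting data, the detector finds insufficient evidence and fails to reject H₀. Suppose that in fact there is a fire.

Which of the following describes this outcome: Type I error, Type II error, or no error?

The conventional null hypothesis here is that there is no fire.
H₀ was not rejected, but H₀ is actually false.
Failing to reject a false null hypothesis is a Type II error (false negative).

Type II error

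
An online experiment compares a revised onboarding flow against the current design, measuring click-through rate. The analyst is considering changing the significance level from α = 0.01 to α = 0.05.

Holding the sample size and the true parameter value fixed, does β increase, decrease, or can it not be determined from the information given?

It decreases.

Relaxing α lowers the evidence threshold; under Ha, outcomes that previously fell short now trigger rejection.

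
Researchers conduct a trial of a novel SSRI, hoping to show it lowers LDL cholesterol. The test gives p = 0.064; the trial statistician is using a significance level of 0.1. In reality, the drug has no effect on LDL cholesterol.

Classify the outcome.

The conventional null hypothesis is that the drug has no effect on LDL cholesterol.
Since p = 0.064 < α = 0.1, H₀ is rejected.
H₀ is true (actually the drug has no effect on LDL cholesterol).
Rejecting a true H₀ is a Type I error.

Type I error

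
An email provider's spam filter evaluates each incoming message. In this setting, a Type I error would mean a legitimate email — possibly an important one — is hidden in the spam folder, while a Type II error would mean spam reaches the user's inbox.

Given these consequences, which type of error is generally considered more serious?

Type I error

The Type I consequence (a legitimate email — possibly an important one — is hidden in the spam folder) is more severe than the Type II consequence (spam reaches the user's inbox).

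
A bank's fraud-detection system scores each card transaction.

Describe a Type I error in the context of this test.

A Type I error would mean concluding that the transaction is fraudulent when in fact the transaction is legitimate.

With the conventional null hypothesis that the transaction is legitimate:
A Type I error is rejecting H₀ when H₀ is true.
Here that means blocking the transaction and freezing the card when actually the transaction is legitimate.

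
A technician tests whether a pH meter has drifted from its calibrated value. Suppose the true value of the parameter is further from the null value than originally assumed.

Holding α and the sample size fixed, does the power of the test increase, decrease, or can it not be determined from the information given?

The further the true parameter sits from the null value, the more of the Ha sampling distribution falls in the rejection region.
Since power = 1 − β and β decreases, power increases.

It increases.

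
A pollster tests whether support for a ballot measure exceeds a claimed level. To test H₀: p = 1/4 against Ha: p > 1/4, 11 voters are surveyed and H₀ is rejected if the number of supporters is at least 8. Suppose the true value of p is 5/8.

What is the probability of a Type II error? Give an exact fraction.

β = P(fail to reject H₀ | Ha true) = P(K ≤ 7 | p = 5/8), K ~ Binomial(11, 5/8).
Summing C(11,j)·(5/8)^j·(3/8)^{11-j} for j = 0..7 gives 688976199/1073741824.

688976199/1073741824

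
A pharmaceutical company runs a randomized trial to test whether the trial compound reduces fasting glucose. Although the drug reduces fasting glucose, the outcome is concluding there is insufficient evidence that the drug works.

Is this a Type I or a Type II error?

The null hypothesis here is that the drug has no effect on fasting glucose.
'Concluding there is insufficient evidence that the drug works' corresponds to failing to reject H₀.
H₀ was not rejected but H₀ is false — a Type II error (false negative).

Type II error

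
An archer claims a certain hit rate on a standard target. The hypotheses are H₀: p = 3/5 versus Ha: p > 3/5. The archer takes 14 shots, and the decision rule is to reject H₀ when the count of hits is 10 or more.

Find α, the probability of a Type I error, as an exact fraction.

The Type I error probability is α = P(S ≥ 10) computed under H₀, where S ~ Binomial(14, 3/5).
Summing C(14,j)(3/5)^j(2/5)^{14−j} for j = 10,…,14 gives 340889877/1220703125.

340889877/1220703125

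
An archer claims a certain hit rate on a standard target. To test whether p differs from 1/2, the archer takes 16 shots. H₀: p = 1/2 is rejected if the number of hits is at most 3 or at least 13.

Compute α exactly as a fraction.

697/32768

Under H₀, Y ~ Binomial(16, 1/2); α is the probability of landing in either tail, P(Y ≤ 3) + P(Y ≥ 13).
By symmetry, α = 2·P(Y ≤ 3) = 2·(1 + 16 + 120 + 560)/65536 = 1394/65536 = 697/32768.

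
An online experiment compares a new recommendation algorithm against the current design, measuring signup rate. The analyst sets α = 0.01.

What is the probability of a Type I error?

The significance level α is, by definition, the probability of a Type I error — P(reject H₀ | H₀ true).

0.01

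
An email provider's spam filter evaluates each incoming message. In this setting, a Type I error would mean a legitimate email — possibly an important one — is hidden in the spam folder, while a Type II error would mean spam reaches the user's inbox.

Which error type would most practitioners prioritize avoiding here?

The Type I consequence (a legitimate email — possibly an important one — is hidden in the spam folder) is more severe than the Type II consequence (spam reaches the user's inbox).

Type I error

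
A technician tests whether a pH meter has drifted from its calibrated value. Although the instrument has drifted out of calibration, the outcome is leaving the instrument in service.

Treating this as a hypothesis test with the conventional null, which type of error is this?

Type II error

The null hypothesis here is that the instrument is correctly calibrated.
'Leaving the instrument in service' corresponds to failing to reject H₀.
H₀ was not rejected but H₀ is false — a Type II error (false negative).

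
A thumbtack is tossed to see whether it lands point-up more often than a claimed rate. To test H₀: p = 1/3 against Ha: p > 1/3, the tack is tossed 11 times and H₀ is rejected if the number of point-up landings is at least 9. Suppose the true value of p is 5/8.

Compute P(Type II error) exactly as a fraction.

A Type II error is failing to reject when Ha holds: with p = 5/8, β = P(S ≤ 8).
Adding the binomial probabilities P(S=0)+…+P(S=8) at p = 5/8 gives 7252043967/8589934592.

7252043967/8589934592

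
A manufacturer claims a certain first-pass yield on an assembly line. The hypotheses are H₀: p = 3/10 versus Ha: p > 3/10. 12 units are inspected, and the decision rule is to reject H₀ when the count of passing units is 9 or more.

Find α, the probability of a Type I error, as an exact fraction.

α = P(reject H₀ | H₀ true) = P(K ≥ 9 | p = 3/10), with K ~ Binomial(12, 3/10).
P(K ≥ 9) = Σ_{j=9}^{12} C(12,j)·(3/10)^j·(7/10)^{12-j} = 338331087/200000000000.

338331087/200000000000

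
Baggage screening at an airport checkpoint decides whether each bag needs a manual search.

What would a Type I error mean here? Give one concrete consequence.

With the conventional null hypothesis that the bag contains no prohibited items:
A Type I error is rejecting H₀ when H₀ is true.
Here that means flagging the bag for a manual search when actually the bag contains no prohibited items.

A Type I error would mean concluding that the bag contains a prohibited item when in fact the bag contains no prohibited items. Consequence: a harmless bag is searched, delaying the passenger.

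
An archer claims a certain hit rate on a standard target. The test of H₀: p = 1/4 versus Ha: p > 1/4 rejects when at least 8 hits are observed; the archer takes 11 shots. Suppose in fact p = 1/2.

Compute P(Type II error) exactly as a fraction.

β = P(fail to reject H₀ | Ha true) = P(X ≤ 7 | p = 1/2), X ~ Binomial(11, 1/2).
Equivalently, β = 1 − P(X ≥ 8) = 227/256.

227/256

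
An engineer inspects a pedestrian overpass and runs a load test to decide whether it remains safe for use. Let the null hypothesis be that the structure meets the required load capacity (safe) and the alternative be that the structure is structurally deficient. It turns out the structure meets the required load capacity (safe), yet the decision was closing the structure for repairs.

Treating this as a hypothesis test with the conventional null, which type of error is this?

'Closing the structure for repairs' corresponds to rejecting H₀.
H₀ was rejected but H₀ is true — a Type I error (false positive).

Type I error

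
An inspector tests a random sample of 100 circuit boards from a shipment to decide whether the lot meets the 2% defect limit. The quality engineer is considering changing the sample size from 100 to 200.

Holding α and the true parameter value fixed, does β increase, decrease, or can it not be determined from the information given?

A larger sample reduces the standard error, pulling the sampling distribution under Ha further from the non-rejection region.

It decreases.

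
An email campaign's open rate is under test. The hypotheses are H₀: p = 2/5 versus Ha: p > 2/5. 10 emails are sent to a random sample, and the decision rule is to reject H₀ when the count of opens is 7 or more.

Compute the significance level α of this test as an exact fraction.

α = P(reject H₀ | H₀ true) = P(K ≥ 7 | p = 2/5), with K ~ Binomial(10, 2/5).
Adding the binomial terms for j = 7 through 10 with p = 2/5 yields 534784/9765625.

534784/9765625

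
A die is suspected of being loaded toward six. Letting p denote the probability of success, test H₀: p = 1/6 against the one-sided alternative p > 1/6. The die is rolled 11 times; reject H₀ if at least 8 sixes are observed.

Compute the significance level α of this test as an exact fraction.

Under H₀, S ~ Binomial(11, 1/6), and α = P(S ≥ 8).
Adding the binomial terms for j = 8 through 11 with p = 1/6 yields 919/15116544.

919/15116544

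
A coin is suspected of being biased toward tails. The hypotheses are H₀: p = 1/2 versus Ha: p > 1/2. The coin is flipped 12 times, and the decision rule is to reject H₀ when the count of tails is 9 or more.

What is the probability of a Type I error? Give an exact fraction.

α = P(reject H₀ | H₀ true) = P(K ≥ 9 | p = 1/2), with K ~ Binomial(12, 1/2).
Summing the upper tail: (220 + 66 + 12 + 1) / 2^12 = 299/4096.

299/4096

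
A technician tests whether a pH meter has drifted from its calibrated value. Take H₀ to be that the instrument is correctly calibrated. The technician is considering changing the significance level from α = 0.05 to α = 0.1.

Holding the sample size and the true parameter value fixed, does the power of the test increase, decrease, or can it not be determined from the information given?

It increases.

Relaxing α lowers the evidence threshold; under Ha, outcomes that previously fell short now trigger rejection.
Since power = 1 − β and β decreases, power increases.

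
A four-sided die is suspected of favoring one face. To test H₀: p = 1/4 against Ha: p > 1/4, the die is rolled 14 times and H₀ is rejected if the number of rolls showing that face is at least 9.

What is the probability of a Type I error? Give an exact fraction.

Under H₀, S ~ Binomial(14, 1/4), and α = P(S ≥ 9).
P(S ≥ 9) = Σ_{j=9}^{14} C(14,j)·(1/4)^j·(3/4)^{14-j} = 578257/268435456.

578257/268435456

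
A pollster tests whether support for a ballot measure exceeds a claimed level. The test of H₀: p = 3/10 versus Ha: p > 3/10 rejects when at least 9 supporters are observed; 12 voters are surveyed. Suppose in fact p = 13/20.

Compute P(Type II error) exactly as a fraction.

A Type II error is failing to reject when Ha holds: with p = 13/20, β = P(S ≤ 8).
Adding the binomial probabilities P(S=0)+…+P(S=8) at p = 13/20 gives 535222111290433/819200000000000.

535222111290433/819200000000000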